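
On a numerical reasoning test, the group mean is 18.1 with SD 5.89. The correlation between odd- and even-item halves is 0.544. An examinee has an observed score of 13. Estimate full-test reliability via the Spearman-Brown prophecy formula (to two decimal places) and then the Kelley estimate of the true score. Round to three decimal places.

14.530

Spearman-Brown: ρ = 2r/(1 + r) = 2(0.544)/(1 + 0.544) = 1.0880/1.544 = 0.7047 → 0.70
T̂ = 0.70(13) + 0.30(18.1) = 9.10 + 5.430 = 14.5300 → 14.530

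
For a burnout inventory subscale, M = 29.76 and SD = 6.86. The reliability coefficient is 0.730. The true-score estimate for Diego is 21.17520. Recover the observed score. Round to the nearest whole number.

T̂ = ρX + (1 − ρ)μ  ⇒  X = (T̂ − (1 − ρ)μ) / ρ
X = (21.17520 − 0.270 × 29.76) / 0.730 = (21.17520 − 8.03520) / 0.730 = 13.14000 / 0.730 = 18.00

18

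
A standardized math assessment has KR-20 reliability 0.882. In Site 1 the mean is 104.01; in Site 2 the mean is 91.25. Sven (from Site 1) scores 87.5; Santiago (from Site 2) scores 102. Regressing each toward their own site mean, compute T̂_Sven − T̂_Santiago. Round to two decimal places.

T̂_Sven = 0.882(87.5) + 0.118(104.01) = 89.4482
T̂_Santiago = 0.882(102) + 0.118(91.25) = 100.7315
Difference = 89.4482 − 100.7315 = -11.2833

-11.28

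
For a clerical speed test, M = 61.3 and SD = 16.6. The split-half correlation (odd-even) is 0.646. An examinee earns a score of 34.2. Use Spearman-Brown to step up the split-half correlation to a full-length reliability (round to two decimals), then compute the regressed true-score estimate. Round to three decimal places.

40.162

Spearman-Brown: ρ = 2r/(1 + r) = 2(0.646)/(1 + 0.646) = 1.2920/1.646 = 0.7849 → 0.78
Regress the observed score toward the mean by the unreliability: T̂ = 0.78·34.2 + 0.22·61.3 = 26.676 + 13.486 = 40.1620.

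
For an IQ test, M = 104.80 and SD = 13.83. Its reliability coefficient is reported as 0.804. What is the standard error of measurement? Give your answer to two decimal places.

6.12

SEM = SD · √(1 − ρ) = 13.83 × √0.196 = 13.83 × 0.4427 = 6.123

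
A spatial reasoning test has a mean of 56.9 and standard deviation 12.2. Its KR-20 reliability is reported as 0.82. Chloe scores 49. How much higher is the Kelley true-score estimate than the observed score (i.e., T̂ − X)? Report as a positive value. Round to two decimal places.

1.42

T̂ = 0.82(49) + 0.18(56.9) = 40.18 + 10.242 = 50.4220 → 50.422
T̂ − X = 50.422 − 49 = 1.422 → 1.42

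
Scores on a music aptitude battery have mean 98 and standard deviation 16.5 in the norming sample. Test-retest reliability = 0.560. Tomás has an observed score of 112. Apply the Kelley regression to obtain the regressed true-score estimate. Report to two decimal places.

105.84

T̂ = ρX + (1 − ρ)μ
  = 0.560 × 112 + 0.440 × 98
  = 62.720 + 43.120
  = 105.840
  ≈ 105.84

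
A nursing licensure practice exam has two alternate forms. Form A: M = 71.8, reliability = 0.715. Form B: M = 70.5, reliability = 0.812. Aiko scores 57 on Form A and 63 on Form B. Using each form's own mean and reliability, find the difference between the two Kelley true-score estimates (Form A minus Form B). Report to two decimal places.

-3.19

T̂_A = 0.715(57) + 0.285(71.8) = 61.2180
T̂_B = 0.812(63) + 0.188(70.5) = 64.4100
T̂_A − T̂_B = -3.1920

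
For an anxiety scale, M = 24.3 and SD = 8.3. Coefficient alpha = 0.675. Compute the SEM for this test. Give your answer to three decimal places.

SEM = SD · √(1 − ρ) = 8.3 × √0.325 = 8.3 × 0.5701 = 4.7317

4.732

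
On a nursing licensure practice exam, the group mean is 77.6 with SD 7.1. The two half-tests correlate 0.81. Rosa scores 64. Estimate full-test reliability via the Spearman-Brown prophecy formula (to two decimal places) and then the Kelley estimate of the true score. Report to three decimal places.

65.360

Spearman-Brown: ρ = 2r/(1 + r) = 2(0.81)/(1 + 0.81) = 1.620/1.81 = 0.8950 → 0.90
T̂ = 0.90(64) + 0.10(77.6) = 57.60 + 7.760 = 65.3600 → 65.360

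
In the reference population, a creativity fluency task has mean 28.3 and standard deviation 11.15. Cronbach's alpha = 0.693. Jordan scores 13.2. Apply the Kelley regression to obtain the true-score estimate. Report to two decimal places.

17.84

Kelley's formula gives T̂ = 0.693·13.2 + 0.307·28.3 = 9.1476 + 8.6881 = 17.836.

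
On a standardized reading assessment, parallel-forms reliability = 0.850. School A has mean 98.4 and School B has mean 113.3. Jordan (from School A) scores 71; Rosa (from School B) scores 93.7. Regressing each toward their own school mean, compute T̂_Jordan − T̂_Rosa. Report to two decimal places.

T̂_Jordan = 0.850(71) + 0.150(98.4) = 75.1100
T̂_Rosa = 0.850(93.7) + 0.150(113.3) = 96.6400
Difference = 75.1100 − 96.6400 = -21.5300

-21.53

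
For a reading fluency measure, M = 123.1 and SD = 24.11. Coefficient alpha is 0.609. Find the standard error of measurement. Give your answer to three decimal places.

15.076

SEM = SD · √(1 − ρ) = 24.11 × √0.391 = 24.11 × 0.6253 = 15.0760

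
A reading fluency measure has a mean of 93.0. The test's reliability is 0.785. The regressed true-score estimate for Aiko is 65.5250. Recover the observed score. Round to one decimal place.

58.0

T̂ = ρX + (1 − ρ)μ  ⇒  X = (T̂ − (1 − ρ)μ) / ρ
X = (65.5250 − 0.215 × 93.0) / 0.785 = (65.5250 − 19.9950) / 0.785 = 45.5300 / 0.785 = 58.000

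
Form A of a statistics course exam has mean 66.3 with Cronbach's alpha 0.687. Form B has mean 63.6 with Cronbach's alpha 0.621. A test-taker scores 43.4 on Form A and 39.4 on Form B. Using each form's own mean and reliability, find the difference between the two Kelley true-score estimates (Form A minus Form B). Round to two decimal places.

2.00

T̂_A = 0.687(43.4) + 0.313(66.3) = 50.5677
T̂_B = 0.621(39.4) + 0.379(63.6) = 48.5718
T̂_A − T̂_B = 1.9959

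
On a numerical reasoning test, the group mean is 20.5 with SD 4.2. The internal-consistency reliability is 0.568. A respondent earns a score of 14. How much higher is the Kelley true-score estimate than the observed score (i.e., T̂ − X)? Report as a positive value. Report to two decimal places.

T̂ = ρX + (1 − ρ)μ
  = 0.568 × 14 + 0.432 × 20.5
  = 7.952 + 8.8560
  = 16.8080
  ≈ 16.808
T̂ − X = 16.808 − 14 = 2.808 → 2.81

2.81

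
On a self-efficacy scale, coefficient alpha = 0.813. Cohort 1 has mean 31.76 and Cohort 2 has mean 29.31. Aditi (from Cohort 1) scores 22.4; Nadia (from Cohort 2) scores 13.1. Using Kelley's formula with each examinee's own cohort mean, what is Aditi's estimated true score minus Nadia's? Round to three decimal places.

8.019

T̂_Aditi = 0.813(22.4) + 0.187(31.76) = 24.15032
T̂_Nadia = 0.813(13.1) + 0.187(29.31) = 16.13127
Difference = 24.15032 − 16.13127 = 8.01905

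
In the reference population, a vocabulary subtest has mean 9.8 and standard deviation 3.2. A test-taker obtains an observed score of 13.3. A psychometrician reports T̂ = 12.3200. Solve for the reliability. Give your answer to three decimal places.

T̂ = ρX + (1 − ρ)μ  ⇒  T̂ − μ = ρ(X − μ)
ρ = (T̂ − μ)/(X − μ) = (12.3200 − 9.8) / (13.3 − 9.8) = 2.5200 / 3.5 = 0.72000

0.720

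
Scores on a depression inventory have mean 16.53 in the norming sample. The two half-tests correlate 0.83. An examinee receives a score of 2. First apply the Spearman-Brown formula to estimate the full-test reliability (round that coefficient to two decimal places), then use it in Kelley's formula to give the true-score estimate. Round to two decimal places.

3.31

Spearman-Brown: ρ = 2r/(1 + r) = 2(0.83)/(1 + 0.83) = 1.660/1.83 = 0.9071 → 0.91
Weight the observed score by reliability and the mean by (1 − reliability): T̂ = 0.91·2 + 0.09·16.53 = 1.82 + 1.4877 = 3.308.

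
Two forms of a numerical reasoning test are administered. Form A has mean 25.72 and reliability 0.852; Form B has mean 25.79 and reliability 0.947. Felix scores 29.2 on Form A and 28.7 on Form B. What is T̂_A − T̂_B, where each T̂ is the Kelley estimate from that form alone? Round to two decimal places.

0.14

T̂_A = 0.852(29.2) + 0.148(25.72) = 28.6850
T̂_B = 0.947(28.7) + 0.053(25.79) = 28.5458
T̂_A − T̂_B = 0.1392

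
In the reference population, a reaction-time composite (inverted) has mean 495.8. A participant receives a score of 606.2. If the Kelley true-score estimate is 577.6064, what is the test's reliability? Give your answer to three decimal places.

T̂ = ρX + (1 − ρ)μ  ⇒  T̂ − μ = ρ(X − μ)
ρ = (T̂ − μ)/(X − μ) = (577.6064 − 495.8) / (606.2 − 495.8) = 81.8064 / 110.4 = 0.74100

0.741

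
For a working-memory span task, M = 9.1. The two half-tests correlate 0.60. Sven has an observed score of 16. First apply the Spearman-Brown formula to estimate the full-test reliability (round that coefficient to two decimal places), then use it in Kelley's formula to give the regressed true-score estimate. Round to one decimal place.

Spearman-Brown: ρ = 2r/(1 + r) = 2(0.60)/(1 + 0.60) = 1.200/1.60 = 0.7500 → 0.75
Regress the observed score toward the mean by the unreliability: T̂ = 0.75·16 + 0.25·9.1 = 12.00 + 2.275 = 14.28.

14.3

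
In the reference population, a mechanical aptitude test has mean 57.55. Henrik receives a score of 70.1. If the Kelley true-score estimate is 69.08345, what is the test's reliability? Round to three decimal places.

T̂ = ρX + (1 − ρ)μ  ⇒  T̂ − μ = ρ(X − μ)
ρ = (T̂ − μ)/(X − μ) = (69.08345 − 57.55) / (70.1 − 57.55) = 11.53345 / 12.55 = 0.91900

0.919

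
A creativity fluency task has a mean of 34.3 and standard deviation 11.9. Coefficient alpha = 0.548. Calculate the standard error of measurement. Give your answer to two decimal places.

8.00

SEM = SD · √(1 − ρ) = 11.9 × √0.452 = 11.9 × 0.6723 = 8.000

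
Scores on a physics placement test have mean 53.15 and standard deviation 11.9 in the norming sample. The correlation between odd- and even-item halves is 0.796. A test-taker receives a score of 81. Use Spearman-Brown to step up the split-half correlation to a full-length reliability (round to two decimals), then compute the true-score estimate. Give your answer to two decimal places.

77.94

Spearman-Brown: ρ = 2r/(1 + r) = 2(0.796)/(1 + 0.796) = 1.5920/1.796 = 0.8864 → 0.89
T̂ = ρX + (1 − ρ)μ
  = 0.89 × 81 + 0.11 × 53.15
  = 72.09 + 5.8465
  = 77.937
  ≈ 77.94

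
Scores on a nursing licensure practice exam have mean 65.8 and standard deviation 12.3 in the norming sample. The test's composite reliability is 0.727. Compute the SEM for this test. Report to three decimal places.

SEM = SD · √(1 − ρ) = 12.3 × √0.273 = 12.3 × 0.5225 = 6.4267

6.427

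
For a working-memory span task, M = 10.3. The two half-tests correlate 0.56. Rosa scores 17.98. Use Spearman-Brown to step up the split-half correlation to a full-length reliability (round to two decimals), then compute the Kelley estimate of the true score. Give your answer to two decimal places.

Spearman-Brown: ρ = 2r/(1 + r) = 2(0.56)/(1 + 0.56) = 1.120/1.56 = 0.7179 → 0.72
T̂ = ρX + (1 − ρ)μ
  = 0.72 × 17.98 + 0.28 × 10.3
  = 12.9456 + 2.884
  = 15.830
  ≈ 15.83

15.83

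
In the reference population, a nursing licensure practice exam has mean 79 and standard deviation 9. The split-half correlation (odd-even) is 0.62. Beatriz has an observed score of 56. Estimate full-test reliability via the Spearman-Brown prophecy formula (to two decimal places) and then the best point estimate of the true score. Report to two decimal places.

61.29

Spearman-Brown: ρ = 2r/(1 + r) = 2(0.62)/(1 + 0.62) = 1.240/1.62 = 0.7654 → 0.77
T̂ = 0.77(56) + 0.23(79) = 43.12 + 18.17 = 61.290 → 61.29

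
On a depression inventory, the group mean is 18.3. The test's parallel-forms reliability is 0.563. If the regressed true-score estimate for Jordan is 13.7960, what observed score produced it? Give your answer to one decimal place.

10.3

T̂ = ρX + (1 − ρ)μ  ⇒  X = (T̂ − (1 − ρ)μ) / ρ
X = (13.7960 − 0.437 × 18.3) / 0.563 = (13.7960 − 7.9971) / 0.563 = 5.7989 / 0.563 = 10.300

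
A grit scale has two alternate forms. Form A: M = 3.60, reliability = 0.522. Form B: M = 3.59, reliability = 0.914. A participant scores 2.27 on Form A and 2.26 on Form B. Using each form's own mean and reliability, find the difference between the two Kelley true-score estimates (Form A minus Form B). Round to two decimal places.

0.53

T̂_A = 0.522(2.27) + 0.478(3.60) = 2.9057
T̂_B = 0.914(2.26) + 0.086(3.59) = 2.3744
T̂_A − T̂_B = 0.5314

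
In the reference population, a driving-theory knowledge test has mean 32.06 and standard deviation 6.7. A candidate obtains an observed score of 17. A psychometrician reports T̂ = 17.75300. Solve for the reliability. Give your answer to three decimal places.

T̂ = ρX + (1 − ρ)μ  ⇒  T̂ − μ = ρ(X − μ)
ρ = (T̂ − μ)/(X − μ) = (17.75300 − 32.06) / (17 − 32.06) = -14.30700 / -15.06 = 0.95000

0.950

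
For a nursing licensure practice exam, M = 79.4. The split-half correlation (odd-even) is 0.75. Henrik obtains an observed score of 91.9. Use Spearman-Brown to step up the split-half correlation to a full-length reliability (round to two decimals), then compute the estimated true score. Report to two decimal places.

Spearman-Brown: ρ = 2r/(1 + r) = 2(0.75)/(1 + 0.75) = 1.500/1.75 = 0.8571 → 0.86
T̂ = ρX + (1 − ρ)μ
  = 0.86 × 91.9 + 0.14 × 79.4
  = 79.034 + 11.116
  = 90.150
  ≈ 90.15

90.15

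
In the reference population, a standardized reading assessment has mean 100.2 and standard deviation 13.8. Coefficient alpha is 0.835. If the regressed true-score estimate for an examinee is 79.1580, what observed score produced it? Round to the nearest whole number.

75

T̂ = ρX + (1 − ρ)μ  ⇒  X = (T̂ − (1 − ρ)μ) / ρ
X = (79.1580 − 0.165 × 100.2) / 0.835 = (79.1580 − 16.5330) / 0.835 = 62.6250 / 0.835 = 75.00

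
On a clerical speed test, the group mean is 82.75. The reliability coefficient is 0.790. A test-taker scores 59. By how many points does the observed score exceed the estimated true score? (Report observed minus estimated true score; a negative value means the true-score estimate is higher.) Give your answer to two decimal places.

-4.99

Kelley's formula gives T̂ = 0.790·59 + 0.210·82.75 = 46.610 + 17.37750 = 63.9875.
X − T̂ = 59 − 63.987 = -4.987 → -4.99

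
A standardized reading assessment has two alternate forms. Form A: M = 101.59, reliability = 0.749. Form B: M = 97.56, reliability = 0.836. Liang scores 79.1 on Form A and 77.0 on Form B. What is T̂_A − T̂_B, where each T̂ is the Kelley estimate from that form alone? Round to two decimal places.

T̂_A = 0.749(79.1) + 0.251(101.59) = 84.7450
T̂_B = 0.836(77.0) + 0.164(97.56) = 80.3718
T̂_A − T̂_B = 4.3731

4.37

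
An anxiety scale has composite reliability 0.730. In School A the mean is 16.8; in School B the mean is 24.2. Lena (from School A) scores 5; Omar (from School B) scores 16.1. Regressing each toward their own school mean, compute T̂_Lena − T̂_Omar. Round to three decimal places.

T̂_Lena = 0.730(5) + 0.270(16.8) = 8.18600
T̂_Omar = 0.730(16.1) + 0.270(24.2) = 18.28700
Difference = 8.18600 − 18.28700 = -10.10100

-10.101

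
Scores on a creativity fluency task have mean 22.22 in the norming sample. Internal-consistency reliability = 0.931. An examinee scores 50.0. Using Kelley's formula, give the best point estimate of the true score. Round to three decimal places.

48.083

T̂ = 0.931(50.0) + 0.069(22.22) = 46.5500 + 1.53318 = 48.0832 → 48.083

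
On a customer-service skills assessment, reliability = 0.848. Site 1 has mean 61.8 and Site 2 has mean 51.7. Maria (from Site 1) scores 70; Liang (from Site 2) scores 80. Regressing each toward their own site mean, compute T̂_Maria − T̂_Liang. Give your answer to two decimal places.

-6.94

T̂_Maria = 0.848(70) + 0.152(61.8) = 68.7536
T̂_Liang = 0.848(80) + 0.152(51.7) = 75.6984
Difference = 68.7536 − 75.6984 = -6.9448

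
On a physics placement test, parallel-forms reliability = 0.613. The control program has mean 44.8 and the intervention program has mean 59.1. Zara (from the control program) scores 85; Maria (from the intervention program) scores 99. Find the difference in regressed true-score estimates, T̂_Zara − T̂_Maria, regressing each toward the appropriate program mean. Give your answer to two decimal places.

T̂_Zara = 0.613(85) + 0.387(44.8) = 69.4426
T̂_Maria = 0.613(99) + 0.387(59.1) = 83.5587
Difference = 69.4426 − 83.5587 = -14.1161

-14.12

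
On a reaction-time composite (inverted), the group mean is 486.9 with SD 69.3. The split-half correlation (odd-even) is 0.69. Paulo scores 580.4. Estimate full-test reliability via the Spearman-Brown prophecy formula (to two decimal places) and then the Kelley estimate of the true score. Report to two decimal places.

563.57

Spearman-Brown: ρ = 2r/(1 + r) = 2(0.69)/(1 + 0.69) = 1.380/1.69 = 0.8166 → 0.82
T̂ = ρX + (1 − ρ)μ
  = 0.82 × 580.4 + 0.18 × 486.9
  = 475.928 + 87.642
  = 563.570
  ≈ 563.57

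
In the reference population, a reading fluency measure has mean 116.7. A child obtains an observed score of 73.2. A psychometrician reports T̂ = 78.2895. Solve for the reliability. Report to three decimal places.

0.883

T̂ = ρX + (1 − ρ)μ  ⇒  T̂ − μ = ρ(X − μ)
ρ = (T̂ − μ)/(X − μ) = (78.2895 − 116.7) / (73.2 − 116.7) = -38.4105 / -43.5 = 0.88300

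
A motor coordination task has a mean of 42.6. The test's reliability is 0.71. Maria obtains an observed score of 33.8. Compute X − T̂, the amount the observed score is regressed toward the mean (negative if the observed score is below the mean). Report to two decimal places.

-2.55

T̂ = 0.71(33.8) + 0.29(42.6) = 23.998 + 12.354 = 36.3520 → 36.352
X − T̂ = 33.8 − 36.352 = -2.552 → -2.55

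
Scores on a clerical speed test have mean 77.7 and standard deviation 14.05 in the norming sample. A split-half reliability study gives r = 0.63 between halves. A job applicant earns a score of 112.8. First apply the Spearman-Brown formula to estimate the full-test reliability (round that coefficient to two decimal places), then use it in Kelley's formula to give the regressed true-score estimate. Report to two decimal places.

104.73

Spearman-Brown: ρ = 2r/(1 + r) = 2(0.63)/(1 + 0.63) = 1.260/1.63 = 0.7730 → 0.77
T̂ = ρX + (1 − ρ)μ
  = 0.77 × 112.8 + 0.23 × 77.7
  = 86.856 + 17.871
  = 104.727
  ≈ 104.73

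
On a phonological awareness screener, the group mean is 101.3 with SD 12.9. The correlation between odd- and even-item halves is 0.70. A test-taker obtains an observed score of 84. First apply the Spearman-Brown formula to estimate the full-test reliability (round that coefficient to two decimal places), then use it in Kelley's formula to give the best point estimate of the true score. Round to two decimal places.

87.11

Spearman-Brown: ρ = 2r/(1 + r) = 2(0.70)/(1 + 0.70) = 1.400/1.70 = 0.8235 → 0.82
T̂ = ρX + (1 − ρ)μ
  = 0.82 × 84 + 0.18 × 101.3
  = 68.88 + 18.234
  = 87.114
  ≈ 87.11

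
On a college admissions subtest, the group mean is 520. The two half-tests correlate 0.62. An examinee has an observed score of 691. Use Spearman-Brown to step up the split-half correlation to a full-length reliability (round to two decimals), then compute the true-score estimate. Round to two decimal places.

651.67

Spearman-Brown: ρ = 2r/(1 + r) = 2(0.62)/(1 + 0.62) = 1.240/1.62 = 0.7654 → 0.77
T̂ = 0.77(691) + 0.23(520) = 532.07 + 119.60 = 651.670 → 651.67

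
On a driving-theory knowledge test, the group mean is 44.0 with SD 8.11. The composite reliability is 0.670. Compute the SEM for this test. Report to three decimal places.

SEM = SD · √(1 − ρ) = 8.11 × √0.330 = 8.11 × 0.5745 = 4.6588

4.659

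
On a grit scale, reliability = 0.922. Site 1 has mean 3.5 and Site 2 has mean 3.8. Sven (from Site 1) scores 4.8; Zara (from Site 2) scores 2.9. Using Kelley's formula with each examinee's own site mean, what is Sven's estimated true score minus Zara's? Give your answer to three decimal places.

T̂_Sven = 0.922(4.8) + 0.078(3.5) = 4.69860
T̂_Zara = 0.922(2.9) + 0.078(3.8) = 2.97020
Difference = 4.69860 − 2.97020 = 1.72840

1.728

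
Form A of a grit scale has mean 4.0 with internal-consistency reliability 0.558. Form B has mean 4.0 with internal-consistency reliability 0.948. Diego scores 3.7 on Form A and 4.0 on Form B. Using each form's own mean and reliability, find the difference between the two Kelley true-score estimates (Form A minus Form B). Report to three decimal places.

T̂_A = 0.558(3.7) + 0.442(4.0) = 3.83260
T̂_B = 0.948(4.0) + 0.052(4.0) = 4.00000
T̂_A − T̂_B = -0.16740

-0.167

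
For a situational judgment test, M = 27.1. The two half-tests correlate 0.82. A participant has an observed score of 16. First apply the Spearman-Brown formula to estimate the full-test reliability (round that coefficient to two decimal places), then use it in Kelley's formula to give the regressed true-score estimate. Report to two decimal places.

Spearman-Brown: ρ = 2r/(1 + r) = 2(0.82)/(1 + 0.82) = 1.640/1.82 = 0.9011 → 0.90
T̂ = ρX + (1 − ρ)μ
  = 0.90 × 16 + 0.10 × 27.1
  = 14.40 + 2.710
  = 17.110
  ≈ 17.11

17.11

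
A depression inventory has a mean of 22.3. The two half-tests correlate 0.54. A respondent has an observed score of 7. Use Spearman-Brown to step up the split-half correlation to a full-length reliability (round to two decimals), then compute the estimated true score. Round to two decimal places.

11.59

Spearman-Brown: ρ = 2r/(1 + r) = 2(0.54)/(1 + 0.54) = 1.080/1.54 = 0.7013 → 0.70
T̂ = 0.70(7) + 0.30(22.3) = 4.90 + 6.690 = 11.590 → 11.59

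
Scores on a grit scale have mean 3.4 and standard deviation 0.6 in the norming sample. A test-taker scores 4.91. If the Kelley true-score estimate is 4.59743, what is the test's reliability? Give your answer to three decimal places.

0.793

T̂ = ρX + (1 − ρ)μ  ⇒  T̂ − μ = ρ(X − μ)
ρ = (T̂ − μ)/(X − μ) = (4.59743 − 3.4) / (4.91 − 3.4) = 1.19743 / 1.51 = 0.79300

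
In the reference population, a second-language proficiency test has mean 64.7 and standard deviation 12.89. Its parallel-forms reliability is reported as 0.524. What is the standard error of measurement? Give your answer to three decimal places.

SEM = SD · √(1 − ρ) = 12.89 × √0.476 = 12.89 × 0.6899 = 8.8932

8.893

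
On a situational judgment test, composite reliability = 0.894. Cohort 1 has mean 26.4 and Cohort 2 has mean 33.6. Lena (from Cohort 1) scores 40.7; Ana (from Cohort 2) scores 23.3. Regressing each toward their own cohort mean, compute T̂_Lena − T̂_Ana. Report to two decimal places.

T̂_Lena = 0.894(40.7) + 0.106(26.4) = 39.1842
T̂_Ana = 0.894(23.3) + 0.106(33.6) = 24.3918
Difference = 39.1842 − 24.3918 = 14.7924

14.79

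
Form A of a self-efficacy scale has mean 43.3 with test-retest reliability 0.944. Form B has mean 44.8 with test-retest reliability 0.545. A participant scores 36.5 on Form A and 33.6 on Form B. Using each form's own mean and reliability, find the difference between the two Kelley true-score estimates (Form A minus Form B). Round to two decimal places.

-1.82

T̂_A = 0.944(36.5) + 0.056(43.3) = 36.8808
T̂_B = 0.545(33.6) + 0.455(44.8) = 38.6960
T̂_A − T̂_B = -1.8152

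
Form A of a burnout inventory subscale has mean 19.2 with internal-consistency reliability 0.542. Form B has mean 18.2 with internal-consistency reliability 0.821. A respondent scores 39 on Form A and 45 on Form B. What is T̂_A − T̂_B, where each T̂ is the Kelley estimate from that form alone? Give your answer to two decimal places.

-10.27

T̂_A = 0.542(39) + 0.458(19.2) = 29.9316
T̂_B = 0.821(45) + 0.179(18.2) = 40.2028
T̂_A − T̂_B = -10.2712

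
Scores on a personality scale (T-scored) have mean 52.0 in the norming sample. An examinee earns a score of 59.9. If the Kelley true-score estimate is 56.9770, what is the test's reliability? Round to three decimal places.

T̂ = ρX + (1 − ρ)μ  ⇒  T̂ − μ = ρ(X − μ)
ρ = (T̂ − μ)/(X − μ) = (56.9770 − 52.0) / (59.9 − 52.0) = 4.9770 / 7.9 = 0.63000

0.630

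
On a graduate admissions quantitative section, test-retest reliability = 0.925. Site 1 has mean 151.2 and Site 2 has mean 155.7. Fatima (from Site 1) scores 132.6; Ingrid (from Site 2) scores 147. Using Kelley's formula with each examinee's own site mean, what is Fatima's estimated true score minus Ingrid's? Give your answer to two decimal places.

-13.66

T̂_Fatima = 0.925(132.6) + 0.075(151.2) = 133.9950
T̂_Ingrid = 0.925(147) + 0.075(155.7) = 147.6525
Difference = 133.9950 − 147.6525 = -13.6575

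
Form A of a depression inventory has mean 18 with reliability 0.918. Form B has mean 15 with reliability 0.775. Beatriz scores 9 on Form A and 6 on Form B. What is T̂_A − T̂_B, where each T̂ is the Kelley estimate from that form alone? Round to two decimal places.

1.71

T̂_A = 0.918(9) + 0.082(18) = 9.7380
T̂_B = 0.775(6) + 0.225(15) = 8.0250
T̂_A − T̂_B = 1.7130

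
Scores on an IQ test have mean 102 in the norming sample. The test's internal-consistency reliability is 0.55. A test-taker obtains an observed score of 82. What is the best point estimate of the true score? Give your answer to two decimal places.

91.00

Kelley's formula gives T̂ = 0.55·82 + 0.45·102 = 45.10 + 45.90 = 91.000.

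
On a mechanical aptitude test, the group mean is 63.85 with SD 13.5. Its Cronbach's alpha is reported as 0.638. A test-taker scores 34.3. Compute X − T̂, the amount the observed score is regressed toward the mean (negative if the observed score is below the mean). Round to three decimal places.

T̂ = ρX + (1 − ρ)μ
  = 0.638 × 34.3 + 0.362 × 63.85
  = 21.8834 + 23.11370
  = 44.99710
  ≈ 44.9971
X − T̂ = 34.3 − 44.9971 = -10.6971 → -10.697

-10.697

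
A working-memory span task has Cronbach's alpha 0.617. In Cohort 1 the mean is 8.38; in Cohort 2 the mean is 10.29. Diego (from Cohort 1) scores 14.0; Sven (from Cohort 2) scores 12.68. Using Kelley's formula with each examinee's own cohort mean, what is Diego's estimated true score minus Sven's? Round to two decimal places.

0.08

T̂_Diego = 0.617(14.0) + 0.383(8.38) = 11.8475
T̂_Sven = 0.617(12.68) + 0.383(10.29) = 11.7646
Difference = 11.8475 − 11.7646 = 0.0829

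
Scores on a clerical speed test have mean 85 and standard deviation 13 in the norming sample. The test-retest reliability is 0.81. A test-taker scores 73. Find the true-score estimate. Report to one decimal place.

Kelley's formula gives T̂ = 0.81·73 + 0.19·85 = 59.13 + 16.15 = 75.28.

75.3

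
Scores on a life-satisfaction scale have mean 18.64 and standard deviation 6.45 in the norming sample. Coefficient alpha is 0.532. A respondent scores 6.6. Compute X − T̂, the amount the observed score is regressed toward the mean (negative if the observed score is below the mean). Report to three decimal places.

T̂ = ρX + (1 − ρ)μ
  = 0.532 × 6.6 + 0.468 × 18.64
  = 3.5112 + 8.72352
  = 12.23472
  ≈ 12.2347
X − T̂ = 6.6 − 12.2347 = -5.6347 → -5.635

-5.635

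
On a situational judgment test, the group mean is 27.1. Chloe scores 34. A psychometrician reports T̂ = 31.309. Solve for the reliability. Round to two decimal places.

0.61

T̂ = ρX + (1 − ρ)μ  ⇒  T̂ − μ = ρ(X − μ)
ρ = (T̂ − μ)/(X − μ) = (31.309 − 27.1) / (34 − 27.1) = 4.209 / 6.9 = 0.6100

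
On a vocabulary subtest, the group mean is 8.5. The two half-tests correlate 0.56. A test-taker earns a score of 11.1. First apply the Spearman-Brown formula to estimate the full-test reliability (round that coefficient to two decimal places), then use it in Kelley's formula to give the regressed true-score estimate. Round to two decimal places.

Spearman-Brown: ρ = 2r/(1 + r) = 2(0.56)/(1 + 0.56) = 1.120/1.56 = 0.7179 → 0.72
Weight the observed score by reliability and the mean by (1 − reliability): T̂ = 0.72·11.1 + 0.28·8.5 = 7.992 + 2.380 = 10.372.

10.37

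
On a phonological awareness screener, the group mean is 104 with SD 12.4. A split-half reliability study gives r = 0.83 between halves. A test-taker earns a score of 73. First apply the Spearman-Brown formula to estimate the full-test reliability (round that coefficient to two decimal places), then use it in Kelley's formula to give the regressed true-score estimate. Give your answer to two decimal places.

75.79

Spearman-Brown: ρ = 2r/(1 + r) = 2(0.83)/(1 + 0.83) = 1.660/1.83 = 0.9071 → 0.91
T̂ = ρX + (1 − ρ)μ
  = 0.91 × 73 + 0.09 × 104
  = 66.43 + 9.36
  = 75.790
  ≈ 75.79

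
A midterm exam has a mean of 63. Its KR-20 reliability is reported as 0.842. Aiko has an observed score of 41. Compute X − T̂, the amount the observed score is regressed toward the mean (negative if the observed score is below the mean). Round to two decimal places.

T̂ = 0.842(41) + 0.158(63) = 34.522 + 9.954 = 44.4760 → 44.476
X − T̂ = 41 − 44.476 = -3.476 → -3.48

-3.48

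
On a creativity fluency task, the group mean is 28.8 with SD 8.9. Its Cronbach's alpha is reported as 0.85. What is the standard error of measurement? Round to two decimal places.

3.45

SEM = SD · √(1 − ρ) = 8.9 × √0.15 = 8.9 × 0.3873 = 3.447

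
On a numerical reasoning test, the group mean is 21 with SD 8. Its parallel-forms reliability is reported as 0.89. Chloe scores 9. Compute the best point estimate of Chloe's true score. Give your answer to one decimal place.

T̂ = 0.89(9) + 0.11(21) = 8.01 + 2.31 = 10.32 → 10.3

10.3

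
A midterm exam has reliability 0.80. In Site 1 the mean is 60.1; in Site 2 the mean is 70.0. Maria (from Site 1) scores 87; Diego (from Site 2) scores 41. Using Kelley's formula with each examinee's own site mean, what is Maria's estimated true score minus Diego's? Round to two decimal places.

34.82

T̂_Maria = 0.80(87) + 0.20(60.1) = 81.6200
T̂_Diego = 0.80(41) + 0.20(70.0) = 46.8000
Difference = 81.6200 − 46.8000 = 34.8200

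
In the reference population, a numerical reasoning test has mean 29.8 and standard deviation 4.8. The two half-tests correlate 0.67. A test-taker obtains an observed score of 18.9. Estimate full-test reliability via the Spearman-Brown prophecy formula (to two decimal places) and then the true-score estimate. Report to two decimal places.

Spearman-Brown: ρ = 2r/(1 + r) = 2(0.67)/(1 + 0.67) = 1.340/1.67 = 0.8024 → 0.80
Regress the observed score toward the mean by the unreliability: T̂ = 0.80·18.9 + 0.20·29.8 = 15.120 + 5.960 = 21.080.

21.08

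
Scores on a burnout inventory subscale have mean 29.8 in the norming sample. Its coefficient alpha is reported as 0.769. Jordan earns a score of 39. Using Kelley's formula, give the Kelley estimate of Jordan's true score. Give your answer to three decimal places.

36.875

T̂ = 0.769(39) + 0.231(29.8) = 29.991 + 6.8838 = 36.8748 → 36.875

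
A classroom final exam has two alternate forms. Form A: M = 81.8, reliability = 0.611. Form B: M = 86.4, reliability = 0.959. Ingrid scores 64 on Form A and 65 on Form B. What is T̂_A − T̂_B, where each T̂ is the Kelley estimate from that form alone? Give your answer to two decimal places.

5.05

T̂_A = 0.611(64) + 0.389(81.8) = 70.9242
T̂_B = 0.959(65) + 0.041(86.4) = 65.8774
T̂_A − T̂_B = 5.0468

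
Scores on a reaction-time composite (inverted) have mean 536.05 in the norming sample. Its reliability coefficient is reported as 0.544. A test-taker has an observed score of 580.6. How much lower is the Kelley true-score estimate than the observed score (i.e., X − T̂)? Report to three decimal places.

T̂ = ρX + (1 − ρ)μ
  = 0.544 × 580.6 + 0.456 × 536.05
  = 315.8464 + 244.43880
  = 560.28520
  ≈ 560.2852
X − T̂ = 580.6 − 560.2852 = 20.3148 → 20.315

20.315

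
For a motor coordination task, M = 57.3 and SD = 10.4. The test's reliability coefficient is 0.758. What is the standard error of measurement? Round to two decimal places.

SEM = SD · √(1 − ρ) = 10.4 × √0.242 = 10.4 × 0.4919 = 5.116

5.12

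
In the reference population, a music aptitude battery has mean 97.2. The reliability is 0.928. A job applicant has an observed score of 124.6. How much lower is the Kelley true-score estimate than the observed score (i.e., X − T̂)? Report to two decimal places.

1.97

Kelley's formula gives T̂ = 0.928·124.6 + 0.072·97.2 = 115.6288 + 6.9984 = 122.6272.
X − T̂ = 124.6 − 122.627 = 1.973 → 1.97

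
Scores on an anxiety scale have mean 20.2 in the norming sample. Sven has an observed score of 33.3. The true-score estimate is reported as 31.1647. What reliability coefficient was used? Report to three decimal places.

0.837

T̂ = ρX + (1 − ρ)μ  ⇒  T̂ − μ = ρ(X − μ)
ρ = (T̂ − μ)/(X − μ) = (31.1647 − 20.2) / (33.3 − 20.2) = 10.9647 / 13.1 = 0.83700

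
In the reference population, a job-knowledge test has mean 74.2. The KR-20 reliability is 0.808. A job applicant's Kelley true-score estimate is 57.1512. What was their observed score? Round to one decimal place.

T̂ = ρX + (1 − ρ)μ  ⇒  X = (T̂ − (1 − ρ)μ) / ρ
X = (57.1512 − 0.192 × 74.2) / 0.808 = (57.1512 − 14.2464) / 0.808 = 42.9048 / 0.808 = 53.100

53.1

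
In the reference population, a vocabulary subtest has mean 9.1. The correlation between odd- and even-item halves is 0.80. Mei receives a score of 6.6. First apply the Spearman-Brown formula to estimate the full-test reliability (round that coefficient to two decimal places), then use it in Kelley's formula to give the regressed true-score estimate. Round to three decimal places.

Spearman-Brown: ρ = 2r/(1 + r) = 2(0.80)/(1 + 0.80) = 1.600/1.80 = 0.8889 → 0.89
T̂ = 0.89(6.6) + 0.11(9.1) = 5.874 + 1.001 = 6.8750 → 6.875

6.875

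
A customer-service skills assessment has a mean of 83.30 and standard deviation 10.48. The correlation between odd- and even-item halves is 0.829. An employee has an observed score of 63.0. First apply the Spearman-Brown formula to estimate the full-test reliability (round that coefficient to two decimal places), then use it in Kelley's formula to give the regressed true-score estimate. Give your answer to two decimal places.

64.83

Spearman-Brown: ρ = 2r/(1 + r) = 2(0.829)/(1 + 0.829) = 1.6580/1.829 = 0.9065 → 0.91
Weight the observed score by reliability and the mean by (1 − reliability): T̂ = 0.91·63.0 + 0.09·83.30 = 57.330 + 7.4970 = 64.827.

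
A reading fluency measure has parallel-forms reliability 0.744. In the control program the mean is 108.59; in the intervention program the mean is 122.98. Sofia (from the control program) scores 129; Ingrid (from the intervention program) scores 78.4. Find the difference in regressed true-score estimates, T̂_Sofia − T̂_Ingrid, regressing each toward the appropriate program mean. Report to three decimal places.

33.963

T̂_Sofia = 0.744(129) + 0.256(108.59) = 123.77504
T̂_Ingrid = 0.744(78.4) + 0.256(122.98) = 89.81248
Difference = 123.77504 − 89.81248 = 33.96256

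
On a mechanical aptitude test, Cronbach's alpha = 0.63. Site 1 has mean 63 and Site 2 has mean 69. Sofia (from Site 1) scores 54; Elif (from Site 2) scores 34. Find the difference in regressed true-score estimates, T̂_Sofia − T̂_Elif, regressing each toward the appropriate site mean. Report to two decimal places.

10.38

T̂_Sofia = 0.63(54) + 0.37(63) = 57.3300
T̂_Elif = 0.63(34) + 0.37(69) = 46.9500
Difference = 57.3300 − 46.9500 = 10.3800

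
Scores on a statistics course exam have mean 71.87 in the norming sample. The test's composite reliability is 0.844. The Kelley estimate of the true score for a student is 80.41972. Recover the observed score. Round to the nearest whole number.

T̂ = ρX + (1 − ρ)μ  ⇒  X = (T̂ − (1 − ρ)μ) / ρ
X = (80.41972 − 0.156 × 71.87) / 0.844 = (80.41972 − 11.21172) / 0.844 = 69.20800 / 0.844 = 82.00

82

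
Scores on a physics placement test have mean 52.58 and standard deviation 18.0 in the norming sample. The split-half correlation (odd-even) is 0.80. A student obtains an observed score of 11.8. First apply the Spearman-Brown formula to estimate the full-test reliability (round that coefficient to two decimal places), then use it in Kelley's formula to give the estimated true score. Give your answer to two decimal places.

16.29

Spearman-Brown: ρ = 2r/(1 + r) = 2(0.80)/(1 + 0.80) = 1.600/1.80 = 0.8889 → 0.89
T̂ = ρX + (1 − ρ)μ
  = 0.89 × 11.8 + 0.11 × 52.58
  = 10.502 + 5.7838
  = 16.286
  ≈ 16.29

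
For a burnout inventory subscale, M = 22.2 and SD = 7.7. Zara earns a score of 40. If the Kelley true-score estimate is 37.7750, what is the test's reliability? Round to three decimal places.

T̂ = ρX + (1 − ρ)μ  ⇒  T̂ − μ = ρ(X − μ)
ρ = (T̂ − μ)/(X − μ) = (37.7750 − 22.2) / (40 − 22.2) = 15.5750 / 17.8 = 0.87500

0.875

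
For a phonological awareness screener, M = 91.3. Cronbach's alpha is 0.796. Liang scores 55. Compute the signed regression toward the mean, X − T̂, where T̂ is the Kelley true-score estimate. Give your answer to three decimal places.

T̂ = 0.796(55) + 0.204(91.3) = 43.780 + 18.6252 = 62.40520 → 62.4052
X − T̂ = 55 − 62.4052 = -7.4052 → -7.405

-7.405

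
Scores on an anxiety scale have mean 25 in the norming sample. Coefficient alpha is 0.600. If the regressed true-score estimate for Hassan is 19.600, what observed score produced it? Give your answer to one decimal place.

T̂ = ρX + (1 − ρ)μ  ⇒  X = (T̂ − (1 − ρ)μ) / ρ
X = (19.600 − 0.400 × 25) / 0.600 = (19.600 − 10.000) / 0.600 = 9.600 / 0.600 = 16.000

16.0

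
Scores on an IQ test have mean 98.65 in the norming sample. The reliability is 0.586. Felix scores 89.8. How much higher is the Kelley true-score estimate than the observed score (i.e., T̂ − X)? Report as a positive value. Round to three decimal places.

T̂ = ρX + (1 − ρ)μ
  = 0.586 × 89.8 + 0.414 × 98.65
  = 52.6228 + 40.84110
  = 93.46390
  ≈ 93.4639
T̂ − X = 93.4639 − 89.8 = 3.6639 → 3.664

3.664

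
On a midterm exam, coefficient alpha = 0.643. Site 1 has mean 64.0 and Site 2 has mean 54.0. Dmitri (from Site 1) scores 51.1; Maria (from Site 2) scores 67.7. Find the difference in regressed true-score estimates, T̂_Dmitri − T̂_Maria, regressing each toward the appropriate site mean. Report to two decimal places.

-7.10

T̂_Dmitri = 0.643(51.1) + 0.357(64.0) = 55.7053
T̂_Maria = 0.643(67.7) + 0.357(54.0) = 62.8091
Difference = 55.7053 − 62.8091 = -7.1038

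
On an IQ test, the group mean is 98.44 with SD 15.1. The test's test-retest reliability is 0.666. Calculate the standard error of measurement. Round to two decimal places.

SEM = SD · √(1 − ρ) = 15.1 × √0.334 = 15.1 × 0.5779 = 8.727

8.73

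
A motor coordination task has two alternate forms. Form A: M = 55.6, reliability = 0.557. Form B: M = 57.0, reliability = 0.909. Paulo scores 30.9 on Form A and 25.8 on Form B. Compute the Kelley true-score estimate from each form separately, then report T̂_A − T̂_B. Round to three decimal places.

T̂_A = 0.557(30.9) + 0.443(55.6) = 41.84210
T̂_B = 0.909(25.8) + 0.091(57.0) = 28.63920
T̂_A − T̂_B = 13.20290

13.203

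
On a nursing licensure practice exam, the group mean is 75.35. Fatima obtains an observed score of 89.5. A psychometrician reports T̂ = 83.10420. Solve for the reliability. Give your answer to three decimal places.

T̂ = ρX + (1 − ρ)μ  ⇒  T̂ − μ = ρ(X − μ)
ρ = (T̂ − μ)/(X − μ) = (83.10420 − 75.35) / (89.5 − 75.35) = 7.75420 / 14.15 = 0.54800

0.548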